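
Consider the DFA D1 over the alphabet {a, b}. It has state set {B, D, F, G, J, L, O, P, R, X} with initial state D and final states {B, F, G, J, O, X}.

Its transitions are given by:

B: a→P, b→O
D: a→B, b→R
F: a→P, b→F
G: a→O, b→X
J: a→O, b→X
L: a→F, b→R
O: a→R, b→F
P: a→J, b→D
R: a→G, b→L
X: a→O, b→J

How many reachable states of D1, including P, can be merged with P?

P0 = {B,F,G,J,O,X} | {D,L,P,R}.
Refine {B,F,G,J,O,X} on symbol a: members go to different blocks, giving {G,J,X} and {B,F,O}.
Split {D,L,P,R} by δ(·,a) → {D,L} and {P,R}.
The partition is now stable with 4 blocks: {G,J,X} | {D,L} | {B,F,O} | {P,R}.
State P belongs to the block {P,R}, which has 2 states.

2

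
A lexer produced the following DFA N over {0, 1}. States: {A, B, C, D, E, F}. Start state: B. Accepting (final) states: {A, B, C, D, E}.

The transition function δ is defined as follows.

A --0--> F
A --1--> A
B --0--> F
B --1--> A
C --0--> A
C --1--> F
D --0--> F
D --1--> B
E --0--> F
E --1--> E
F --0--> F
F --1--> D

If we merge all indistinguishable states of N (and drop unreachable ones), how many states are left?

First remove the unreachable states {C,E}; 4 states remain.
Start with accepting vs non-accepting: {A,B,D} | {F}.
The partition is now stable with 2 blocks: {A,B,D} | {F}.

2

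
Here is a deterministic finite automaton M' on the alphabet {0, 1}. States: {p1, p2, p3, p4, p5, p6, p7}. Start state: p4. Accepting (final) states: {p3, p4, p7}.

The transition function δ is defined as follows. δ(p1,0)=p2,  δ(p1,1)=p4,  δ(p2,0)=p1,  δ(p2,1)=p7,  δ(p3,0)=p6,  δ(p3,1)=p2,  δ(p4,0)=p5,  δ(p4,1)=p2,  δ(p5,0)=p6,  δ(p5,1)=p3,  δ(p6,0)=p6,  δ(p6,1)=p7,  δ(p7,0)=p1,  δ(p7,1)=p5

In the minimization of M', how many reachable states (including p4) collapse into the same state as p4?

3

Initial partition by acceptance: {p3,p4,p7} | {p1,p2,p5,p6}.
No further refinement is possible. Final partition (2 blocks): {p3,p4,p7} | {p1,p2,p5,p6}.
State p4 belongs to the block {p3,p4,p7}, which has 3 states.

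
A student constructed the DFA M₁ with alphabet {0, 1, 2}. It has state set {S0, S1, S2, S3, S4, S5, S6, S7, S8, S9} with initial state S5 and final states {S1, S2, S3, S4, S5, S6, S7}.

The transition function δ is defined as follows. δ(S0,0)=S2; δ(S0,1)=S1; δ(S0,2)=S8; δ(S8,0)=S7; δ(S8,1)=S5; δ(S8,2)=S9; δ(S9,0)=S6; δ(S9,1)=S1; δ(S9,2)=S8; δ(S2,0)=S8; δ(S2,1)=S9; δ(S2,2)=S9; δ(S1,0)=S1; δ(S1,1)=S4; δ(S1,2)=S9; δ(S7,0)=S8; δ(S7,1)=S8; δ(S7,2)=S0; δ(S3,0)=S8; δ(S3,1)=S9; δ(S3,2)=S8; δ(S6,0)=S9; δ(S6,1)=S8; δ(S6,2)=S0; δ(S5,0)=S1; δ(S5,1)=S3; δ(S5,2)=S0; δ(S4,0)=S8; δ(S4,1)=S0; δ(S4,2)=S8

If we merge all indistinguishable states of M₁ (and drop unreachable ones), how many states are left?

Start with accepting vs non-accepting: {S1,S2,S3,S4,S5,S6,S7} | {S0,S8,S9}.
On input 0, block {S1,S2,S3,S4,S5,S6,S7} splits into {S2,S3,S4,S6,S7} and {S1,S5}.
No further refinement is possible. Final partition (3 blocks): {S2,S3,S4,S6,S7} | {S0,S8,S9} | {S1,S5}.

3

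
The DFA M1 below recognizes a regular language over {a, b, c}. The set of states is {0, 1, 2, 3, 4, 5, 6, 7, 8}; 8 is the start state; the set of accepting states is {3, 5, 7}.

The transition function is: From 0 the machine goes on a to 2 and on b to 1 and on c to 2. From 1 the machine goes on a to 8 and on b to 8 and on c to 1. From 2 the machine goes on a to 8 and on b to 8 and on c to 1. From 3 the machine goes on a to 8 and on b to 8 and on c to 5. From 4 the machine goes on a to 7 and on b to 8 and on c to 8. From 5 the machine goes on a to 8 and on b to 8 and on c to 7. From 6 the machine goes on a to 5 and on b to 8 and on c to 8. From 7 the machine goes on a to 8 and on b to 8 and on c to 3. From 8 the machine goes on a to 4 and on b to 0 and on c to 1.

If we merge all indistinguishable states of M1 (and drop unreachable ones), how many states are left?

States {6} cannot be reached from the start state, so discard them.
Start with accepting vs non-accepting: {3,5,7} | {0,1,2,4,8}.
Refine {0,1,2,4,8} on symbol a: members go to different blocks, giving {0,1,2,8} and {4}.
Refine {0,1,2,8} on symbol a: members go to different blocks, giving {0,1,2} and {8}.
Split {0,1,2} by δ(·,a) → {1,2} and {0}.
No further refinement is possible. Final partition (5 blocks): {3,5,7} | {1,2} | {4} | {8} | {0}.

5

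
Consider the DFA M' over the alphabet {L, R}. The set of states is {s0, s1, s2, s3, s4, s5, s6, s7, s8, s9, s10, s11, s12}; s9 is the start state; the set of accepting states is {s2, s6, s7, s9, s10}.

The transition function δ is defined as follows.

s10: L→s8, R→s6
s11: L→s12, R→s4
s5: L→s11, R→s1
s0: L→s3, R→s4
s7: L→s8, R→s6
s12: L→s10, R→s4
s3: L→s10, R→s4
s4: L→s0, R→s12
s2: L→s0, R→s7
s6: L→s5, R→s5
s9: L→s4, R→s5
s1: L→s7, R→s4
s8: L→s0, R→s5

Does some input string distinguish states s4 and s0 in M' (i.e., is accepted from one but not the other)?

Reachable states from the start: {s0,s1,s3,s4,s5,s6,s7,s8,s9,s10,s11,s12}. Unreachable: {s2} — drop them.
Start with accepting vs non-accepting: {s6,s7,s9,s10} | {s0,s1,s3,s4,s5,s8,s11,s12}.
Refine {s6,s7,s9,s10} on symbol R: members go to different blocks, giving {s6,s9} and {s7,s10}.
Refine {s0,s1,s3,s4,s5,s8,s11,s12} on symbol L: members go to different blocks, giving {s0,s4,s5,s8,s11} and {s1,s3,s12}.
Refine {s0,s4,s5,s8,s11} on symbol L: members go to different blocks, giving {s4,s5,s8} and {s0,s11}.
On input R, block {s4,s5,s8} splits into {s4,s5} and {s8}.
Stable partition: {s6,s9} | {s4,s5} | {s7,s10} | {s1,s3,s12} | {s0,s11} | {s8} — 6 equivalence classes.
s4 and s0 end up in different blocks, so they are distinguishable. For instance, the string 'LL' is accepted from only s0.

Yes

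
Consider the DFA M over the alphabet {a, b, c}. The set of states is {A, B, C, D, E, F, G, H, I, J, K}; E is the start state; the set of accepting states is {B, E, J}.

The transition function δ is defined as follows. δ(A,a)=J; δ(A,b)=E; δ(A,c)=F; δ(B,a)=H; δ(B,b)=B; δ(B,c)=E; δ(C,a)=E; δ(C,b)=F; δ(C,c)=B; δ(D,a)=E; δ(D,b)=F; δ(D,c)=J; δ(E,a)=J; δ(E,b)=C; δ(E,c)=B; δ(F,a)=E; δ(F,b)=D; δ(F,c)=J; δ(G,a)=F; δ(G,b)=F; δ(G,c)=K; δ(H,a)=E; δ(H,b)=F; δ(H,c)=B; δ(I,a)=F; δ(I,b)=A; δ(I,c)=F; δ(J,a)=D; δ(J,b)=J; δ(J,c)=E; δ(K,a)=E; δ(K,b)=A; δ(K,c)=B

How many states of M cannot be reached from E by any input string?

4

No path from E leads to A, G, I, K; the other 7 states are all reachable.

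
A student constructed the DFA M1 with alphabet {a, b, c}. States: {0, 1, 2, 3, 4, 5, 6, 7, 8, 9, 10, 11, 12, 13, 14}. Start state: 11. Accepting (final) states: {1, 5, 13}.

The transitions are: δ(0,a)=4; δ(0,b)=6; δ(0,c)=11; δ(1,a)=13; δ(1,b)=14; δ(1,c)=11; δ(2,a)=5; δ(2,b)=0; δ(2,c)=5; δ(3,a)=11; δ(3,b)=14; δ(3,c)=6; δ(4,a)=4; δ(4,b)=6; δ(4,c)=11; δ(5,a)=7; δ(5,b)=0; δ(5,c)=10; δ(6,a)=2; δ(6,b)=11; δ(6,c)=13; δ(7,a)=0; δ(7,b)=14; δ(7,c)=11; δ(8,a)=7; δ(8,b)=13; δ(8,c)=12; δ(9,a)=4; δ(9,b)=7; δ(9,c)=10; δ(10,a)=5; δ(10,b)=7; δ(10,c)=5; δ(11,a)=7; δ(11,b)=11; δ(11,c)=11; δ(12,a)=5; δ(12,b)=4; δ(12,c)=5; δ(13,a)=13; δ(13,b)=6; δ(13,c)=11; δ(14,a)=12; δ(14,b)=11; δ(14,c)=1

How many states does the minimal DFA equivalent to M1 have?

6

States {3,8,9} cannot be reached from the start state, so discard them.
Initial partition by acceptance: {1,5,13} | {0,2,4,6,7,10,11,12,14}.
On input a, block {1,5,13} splits into {1,13} and {5}.
Refine {0,2,4,6,7,10,11,12,14} on symbol a: members go to different blocks, giving {0,4,6,7,11,14} and {2,10,12}.
Split {0,4,6,7,11,14} by δ(·,a) → {0,4,7,11} and {6,14}.
On input b, block {0,4,7,11} splits into {0,4,7} and {11}.
The partition is now stable with 6 blocks: {1,13} | {0,4,7} | {5} | {2,10,12} | {6,14} | {11}.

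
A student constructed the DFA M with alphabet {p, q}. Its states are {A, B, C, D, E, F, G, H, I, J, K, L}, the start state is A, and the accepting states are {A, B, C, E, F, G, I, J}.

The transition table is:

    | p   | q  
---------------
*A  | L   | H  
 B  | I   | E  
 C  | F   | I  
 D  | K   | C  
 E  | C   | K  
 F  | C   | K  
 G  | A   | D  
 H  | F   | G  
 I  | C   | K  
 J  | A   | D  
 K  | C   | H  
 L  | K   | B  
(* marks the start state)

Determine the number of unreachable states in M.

1

Starting at A and following transitions, the reachable set is {A, B, C, D, E, F, G, H, I, K, L}. That leaves J unreachable — 1 in total.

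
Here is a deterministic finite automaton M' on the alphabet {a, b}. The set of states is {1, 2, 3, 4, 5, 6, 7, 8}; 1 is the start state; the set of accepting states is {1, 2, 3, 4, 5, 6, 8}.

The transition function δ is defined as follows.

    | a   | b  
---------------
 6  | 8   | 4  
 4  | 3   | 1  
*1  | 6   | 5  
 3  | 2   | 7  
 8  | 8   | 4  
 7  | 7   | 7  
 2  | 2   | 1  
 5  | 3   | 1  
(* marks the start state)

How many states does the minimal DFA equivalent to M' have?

Every state is reachable, so we keep all 8.
P0 = {1,2,3,4,5,6,8} | {7}.
On input b, block {1,2,3,4,5,6,8} splits into {1,2,4,5,6,8} and {3}.
On input a, block {1,2,4,5,6,8} splits into {1,2,6,8} and {4,5}.
Split {1,2,6,8} by δ(·,b) → {1,6,8} and {2}.
No further refinement is possible. Final partition (5 blocks): {1,6,8} | {7} | {3} | {4,5} | {2}.

5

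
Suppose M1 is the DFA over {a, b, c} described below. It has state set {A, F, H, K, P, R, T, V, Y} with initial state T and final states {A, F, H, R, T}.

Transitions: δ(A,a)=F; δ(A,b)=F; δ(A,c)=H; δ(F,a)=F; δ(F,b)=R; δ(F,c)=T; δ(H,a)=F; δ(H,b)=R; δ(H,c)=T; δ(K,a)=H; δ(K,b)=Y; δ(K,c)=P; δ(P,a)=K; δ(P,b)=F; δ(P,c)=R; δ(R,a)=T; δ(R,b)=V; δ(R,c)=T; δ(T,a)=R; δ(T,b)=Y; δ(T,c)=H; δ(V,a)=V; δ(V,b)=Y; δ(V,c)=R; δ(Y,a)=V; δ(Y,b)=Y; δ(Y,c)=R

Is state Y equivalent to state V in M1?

Reachable states from the start: {F,H,R,T,V,Y}. Unreachable: {A,K,P} — drop them.
Start with accepting vs non-accepting: {F,H,R,T} | {V,Y}.
Split {F,H,R,T} by δ(·,b) → {F,H} and {R,T}.
Split {R,T} by δ(·,c) → {R} and {T}.
The partition is now stable with 4 blocks: {F,H} | {V,Y} | {R} | {T}.
Y and V lie in the same block of the stable partition, so they are equivalent — no string distinguishes them.

Yes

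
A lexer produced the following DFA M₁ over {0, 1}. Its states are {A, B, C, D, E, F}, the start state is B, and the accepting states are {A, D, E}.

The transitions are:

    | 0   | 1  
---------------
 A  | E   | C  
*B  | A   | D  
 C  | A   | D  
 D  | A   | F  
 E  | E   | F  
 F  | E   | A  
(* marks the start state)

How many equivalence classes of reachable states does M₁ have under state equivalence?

2

All states are reachable from the start state.
Start with accepting vs non-accepting: {A,D,E} | {B,C,F}.
The partition is now stable with 2 blocks: {A,D,E} | {B,C,F}.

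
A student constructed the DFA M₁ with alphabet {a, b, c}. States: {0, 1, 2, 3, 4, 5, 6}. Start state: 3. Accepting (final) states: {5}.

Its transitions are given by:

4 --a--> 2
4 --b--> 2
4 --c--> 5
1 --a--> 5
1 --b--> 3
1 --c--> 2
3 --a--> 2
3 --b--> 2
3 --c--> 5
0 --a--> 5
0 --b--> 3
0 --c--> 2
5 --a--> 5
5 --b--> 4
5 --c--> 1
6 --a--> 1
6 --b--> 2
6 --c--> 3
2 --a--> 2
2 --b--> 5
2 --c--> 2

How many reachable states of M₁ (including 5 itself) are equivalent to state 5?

States {0,6} cannot be reached from the start state, so discard them.
P0 = {5} | {1,2,3,4}.
Split {1,2,3,4} by δ(·,a) → {2,3,4} and {1}.
Refine {2,3,4} on symbol b: members go to different blocks, giving {3,4} and {2}.
The partition is now stable with 4 blocks: {5} | {3,4} | {1} | {2}.
State 5 belongs to the block {5}, which has 1 states.

1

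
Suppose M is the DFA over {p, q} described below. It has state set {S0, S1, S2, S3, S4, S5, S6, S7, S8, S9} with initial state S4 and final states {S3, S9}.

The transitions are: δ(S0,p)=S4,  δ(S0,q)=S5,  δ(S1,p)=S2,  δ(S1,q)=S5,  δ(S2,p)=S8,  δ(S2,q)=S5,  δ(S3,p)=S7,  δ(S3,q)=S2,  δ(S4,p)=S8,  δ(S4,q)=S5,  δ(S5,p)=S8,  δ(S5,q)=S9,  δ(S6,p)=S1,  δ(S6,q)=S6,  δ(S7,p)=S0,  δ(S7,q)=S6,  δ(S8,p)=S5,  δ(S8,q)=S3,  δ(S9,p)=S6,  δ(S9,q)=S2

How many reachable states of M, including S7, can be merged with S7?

Initial partition by acceptance: {S3,S9} | {S0,S1,S2,S4,S5,S6,S7,S8}.
Split {S0,S1,S2,S4,S5,S6,S7,S8} by δ(·,q) → {S0,S1,S2,S4,S6,S7} and {S5,S8}.
Split {S0,S1,S2,S4,S6,S7} by δ(·,p) → {S0,S1,S6,S7} and {S2,S4}.
On input p, block {S0,S1,S6,S7} splits into {S0,S1} and {S6,S7}.
No further refinement is possible. Final partition (5 blocks): {S3,S9} | {S0,S1} | {S5,S8} | {S2,S4} | {S6,S7}.
The equivalence class containing S7 is {S6,S7}, of size 2.

2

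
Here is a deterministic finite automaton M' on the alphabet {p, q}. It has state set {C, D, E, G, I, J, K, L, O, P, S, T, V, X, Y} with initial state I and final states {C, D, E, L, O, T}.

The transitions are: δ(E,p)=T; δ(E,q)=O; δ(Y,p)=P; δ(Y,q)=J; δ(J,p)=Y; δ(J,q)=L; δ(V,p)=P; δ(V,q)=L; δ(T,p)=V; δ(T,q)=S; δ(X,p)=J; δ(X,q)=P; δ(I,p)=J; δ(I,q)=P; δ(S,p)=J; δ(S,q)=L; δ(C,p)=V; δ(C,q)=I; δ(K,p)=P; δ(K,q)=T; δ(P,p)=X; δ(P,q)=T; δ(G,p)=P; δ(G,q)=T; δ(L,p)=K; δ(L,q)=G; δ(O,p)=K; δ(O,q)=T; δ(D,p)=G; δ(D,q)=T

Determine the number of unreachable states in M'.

4

No path from I leads to C, D, E, O; the other 11 states are all reachable.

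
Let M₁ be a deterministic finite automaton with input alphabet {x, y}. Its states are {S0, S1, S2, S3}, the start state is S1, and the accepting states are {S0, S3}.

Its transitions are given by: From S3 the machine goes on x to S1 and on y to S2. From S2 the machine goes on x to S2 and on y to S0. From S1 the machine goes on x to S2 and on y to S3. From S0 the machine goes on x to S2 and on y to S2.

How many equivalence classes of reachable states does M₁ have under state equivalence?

P0 = {S0,S3} | {S1,S2}.
No further refinement is possible. Final partition (2 blocks): {S0,S3} | {S1,S2}.

2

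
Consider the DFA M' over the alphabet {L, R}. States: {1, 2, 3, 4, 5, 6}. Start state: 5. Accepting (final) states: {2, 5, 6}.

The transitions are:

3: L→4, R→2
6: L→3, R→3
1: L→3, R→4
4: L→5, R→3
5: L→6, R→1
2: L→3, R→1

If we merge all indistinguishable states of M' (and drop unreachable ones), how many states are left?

6

Every state is reachable, so we keep all 6.
P0 = {2,5,6} | {1,3,4}.
Split {2,5,6} by δ(·,L) → {2,6} and {5}.
Refine {1,3,4} on symbol L: members go to different blocks, giving {1,3} and {4}.
Refine {1,3} on symbol L: members go to different blocks, giving {1} and {3}.
Refine {2,6} on symbol R: members go to different blocks, giving {2} and {6}.
Stable partition: {2} | {1} | {5} | {4} | {3} | {6} — 6 equivalence classes.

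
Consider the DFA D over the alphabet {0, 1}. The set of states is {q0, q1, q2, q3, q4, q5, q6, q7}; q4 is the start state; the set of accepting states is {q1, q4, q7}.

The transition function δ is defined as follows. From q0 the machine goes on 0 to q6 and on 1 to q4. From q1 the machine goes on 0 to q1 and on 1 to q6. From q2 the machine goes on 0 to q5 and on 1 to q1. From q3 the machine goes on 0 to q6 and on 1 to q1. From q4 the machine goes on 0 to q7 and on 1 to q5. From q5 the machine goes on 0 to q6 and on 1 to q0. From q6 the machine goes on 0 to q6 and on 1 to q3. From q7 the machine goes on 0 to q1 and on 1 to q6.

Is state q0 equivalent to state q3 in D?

Reachable states from the start: {q0,q1,q3,q4,q5,q6,q7}. Unreachable: {q2} — drop them.
Start with accepting vs non-accepting: {q1,q4,q7} | {q0,q3,q5,q6}.
Split {q0,q3,q5,q6} by δ(·,1) → {q0,q3} and {q5,q6}.
No further refinement is possible. Final partition (3 blocks): {q1,q4,q7} | {q0,q3} | {q5,q6}.
q0 and q3 lie in the same block of the stable partition, so they are equivalent — no string distinguishes them.

Yes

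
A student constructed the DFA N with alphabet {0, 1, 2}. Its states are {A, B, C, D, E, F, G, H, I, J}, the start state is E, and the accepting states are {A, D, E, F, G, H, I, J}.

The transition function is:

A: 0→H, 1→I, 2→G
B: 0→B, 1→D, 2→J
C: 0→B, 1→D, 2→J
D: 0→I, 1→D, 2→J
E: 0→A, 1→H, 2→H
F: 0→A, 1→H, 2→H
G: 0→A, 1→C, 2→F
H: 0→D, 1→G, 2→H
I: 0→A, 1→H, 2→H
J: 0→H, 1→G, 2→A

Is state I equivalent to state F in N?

Start with accepting vs non-accepting: {A,D,E,F,G,H,I,J} | {B,C}.
On input 1, block {A,D,E,F,G,H,I,J} splits into {A,D,E,F,H,I,J} and {G}.
Refine {A,D,E,F,H,I,J} on symbol 1: members go to different blocks, giving {A,D,E,F,I} and {H,J}.
Refine {A,D,E,F,I} on symbol 0: members go to different blocks, giving {D,E,F,I} and {A}.
On input 0, block {D,E,F,I} splits into {E,F,I} and {D}.
Split {H,J} by δ(·,0) → {H} and {J}.
Stable partition: {E,F,I} | {B,C} | {G} | {H} | {A} | {D} | {J} — 7 equivalence classes.
I and F lie in the same block of the stable partition, so they are equivalent — no string distinguishes them.

Yes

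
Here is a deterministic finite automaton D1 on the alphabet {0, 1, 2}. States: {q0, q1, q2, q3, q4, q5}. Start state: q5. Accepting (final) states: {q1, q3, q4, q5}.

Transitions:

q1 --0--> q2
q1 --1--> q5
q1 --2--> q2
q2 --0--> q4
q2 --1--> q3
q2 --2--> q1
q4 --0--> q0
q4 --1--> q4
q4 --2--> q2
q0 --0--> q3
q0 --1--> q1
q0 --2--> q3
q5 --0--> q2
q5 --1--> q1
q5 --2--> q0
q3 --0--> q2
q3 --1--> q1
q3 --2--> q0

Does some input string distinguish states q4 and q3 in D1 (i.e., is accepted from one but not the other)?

No

Every state is reachable, so we keep all 6.
P0 = {q1,q3,q4,q5} | {q0,q2}.
Stable partition: {q1,q3,q4,q5} | {q0,q2} — 2 equivalence classes.
q4 and q3 lie in the same block of the stable partition, so they are equivalent — no string distinguishes them.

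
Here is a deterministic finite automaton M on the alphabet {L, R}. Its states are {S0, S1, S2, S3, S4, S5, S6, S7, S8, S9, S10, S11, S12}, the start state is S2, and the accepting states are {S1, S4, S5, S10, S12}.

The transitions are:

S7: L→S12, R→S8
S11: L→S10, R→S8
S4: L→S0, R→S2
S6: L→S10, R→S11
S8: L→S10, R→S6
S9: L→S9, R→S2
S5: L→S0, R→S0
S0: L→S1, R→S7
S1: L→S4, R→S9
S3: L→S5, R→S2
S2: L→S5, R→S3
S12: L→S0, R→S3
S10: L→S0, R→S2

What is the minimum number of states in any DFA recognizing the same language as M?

7

Every state is reachable, so we keep all 13.
Initial partition by acceptance: {S1,S4,S5,S10,S12} | {S0,S2,S3,S6,S7,S8,S9,S11}.
Split {S1,S4,S5,S10,S12} by δ(·,L) → {S4,S5,S10,S12} and {S1}.
On input L, block {S0,S2,S3,S6,S7,S8,S9,S11} splits into {S2,S3,S6,S7,S8,S11} and {S0} and {S9}.
Refine {S4,S5,S10,S12} on symbol R: members go to different blocks, giving {S4,S10,S12} and {S5}.
Split {S2,S3,S6,S7,S8,S11} by δ(·,L) → {S6,S7,S8,S11} and {S2,S3}.
Stable partition: {S4,S10,S12} | {S6,S7,S8,S11} | {S1} | {S0} | {S9} | {S5} | {S2,S3} — 7 equivalence classes.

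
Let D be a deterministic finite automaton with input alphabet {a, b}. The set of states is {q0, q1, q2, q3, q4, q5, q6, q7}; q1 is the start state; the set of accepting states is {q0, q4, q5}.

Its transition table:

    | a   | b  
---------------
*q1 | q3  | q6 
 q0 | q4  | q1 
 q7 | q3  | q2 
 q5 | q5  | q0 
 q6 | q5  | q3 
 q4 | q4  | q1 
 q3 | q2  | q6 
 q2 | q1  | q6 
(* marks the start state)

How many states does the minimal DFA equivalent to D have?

First remove the unreachable states {q7}; 7 states remain.
Start with accepting vs non-accepting: {q0,q4,q5} | {q1,q2,q3,q6}.
On input b, block {q0,q4,q5} splits into {q0,q4} and {q5}.
Refine {q1,q2,q3,q6} on symbol a: members go to different blocks, giving {q1,q2,q3} and {q6}.
The partition is now stable with 4 blocks: {q0,q4} | {q1,q2,q3} | {q5} | {q6}.

4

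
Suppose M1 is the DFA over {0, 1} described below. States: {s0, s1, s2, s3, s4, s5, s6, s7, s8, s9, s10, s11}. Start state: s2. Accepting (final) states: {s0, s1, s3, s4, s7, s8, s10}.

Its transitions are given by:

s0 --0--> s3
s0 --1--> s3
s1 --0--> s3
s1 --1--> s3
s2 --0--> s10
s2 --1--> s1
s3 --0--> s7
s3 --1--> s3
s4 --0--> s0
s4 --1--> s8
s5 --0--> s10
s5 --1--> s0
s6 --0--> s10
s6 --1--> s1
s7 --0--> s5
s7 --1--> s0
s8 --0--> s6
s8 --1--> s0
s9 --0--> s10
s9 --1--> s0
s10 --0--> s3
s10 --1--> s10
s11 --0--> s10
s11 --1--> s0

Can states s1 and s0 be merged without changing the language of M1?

Yes

First remove the unreachable states {s4,s6,s8,s9,s11}; 7 states remain.
Start with accepting vs non-accepting: {s0,s1,s3,s7,s10} | {s2,s5}.
Split {s0,s1,s3,s7,s10} by δ(·,0) → {s0,s1,s3,s10} and {s7}.
On input 0, block {s0,s1,s3,s10} splits into {s0,s1,s10} and {s3}.
Refine {s0,s1,s10} on symbol 1: members go to different blocks, giving {s0,s1} and {s10}.
Stable partition: {s0,s1} | {s2,s5} | {s7} | {s3} | {s10} — 5 equivalence classes.
s1 and s0 lie in the same block of the stable partition, so they are equivalent — no string distinguishes them.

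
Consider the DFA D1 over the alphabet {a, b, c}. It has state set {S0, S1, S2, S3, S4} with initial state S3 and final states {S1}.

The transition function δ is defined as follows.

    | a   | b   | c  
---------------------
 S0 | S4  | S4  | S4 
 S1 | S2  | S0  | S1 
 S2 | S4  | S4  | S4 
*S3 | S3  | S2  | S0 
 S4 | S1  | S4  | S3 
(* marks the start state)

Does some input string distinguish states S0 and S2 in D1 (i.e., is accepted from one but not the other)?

All states are reachable from the start state.
Start with accepting vs non-accepting: {S1} | {S0,S2,S3,S4}.
On input a, block {S0,S2,S3,S4} splits into {S0,S2,S3} and {S4}.
Refine {S0,S2,S3} on symbol a: members go to different blocks, giving {S0,S2} and {S3}.
No further refinement is possible. Final partition (4 blocks): {S1} | {S0,S2} | {S4} | {S3}.
S0 and S2 lie in the same block of the stable partition, so they are equivalent — no string distinguishes them.

No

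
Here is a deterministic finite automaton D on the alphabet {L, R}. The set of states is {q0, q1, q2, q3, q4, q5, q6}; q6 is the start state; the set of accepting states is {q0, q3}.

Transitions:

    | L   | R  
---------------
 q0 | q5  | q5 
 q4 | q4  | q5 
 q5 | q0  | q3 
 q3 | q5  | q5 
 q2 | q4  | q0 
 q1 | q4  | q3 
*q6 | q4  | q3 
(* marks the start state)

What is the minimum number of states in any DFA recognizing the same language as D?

First remove the unreachable states {q1,q2}; 5 states remain.
Start with accepting vs non-accepting: {q0,q3} | {q4,q5,q6}.
On input L, block {q4,q5,q6} splits into {q4,q6} and {q5}.
On input R, block {q4,q6} splits into {q4} and {q6}.
Stable partition: {q0,q3} | {q4} | {q5} | {q6} — 4 equivalence classes.

4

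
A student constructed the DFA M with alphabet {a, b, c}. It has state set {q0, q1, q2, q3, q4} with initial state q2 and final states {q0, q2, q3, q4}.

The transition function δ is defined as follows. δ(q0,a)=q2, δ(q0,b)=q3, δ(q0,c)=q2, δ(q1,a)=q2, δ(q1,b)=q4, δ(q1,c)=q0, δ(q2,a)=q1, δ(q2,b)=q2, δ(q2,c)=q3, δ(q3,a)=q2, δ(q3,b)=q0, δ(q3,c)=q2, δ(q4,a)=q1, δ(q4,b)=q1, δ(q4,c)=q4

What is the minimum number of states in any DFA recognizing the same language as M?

P0 = {q0,q2,q3,q4} | {q1}.
On input a, block {q0,q2,q3,q4} splits into {q0,q3} and {q2,q4}.
On input b, block {q2,q4} splits into {q2} and {q4}.
Stable partition: {q0,q3} | {q1} | {q2} | {q4} — 4 equivalence classes.

4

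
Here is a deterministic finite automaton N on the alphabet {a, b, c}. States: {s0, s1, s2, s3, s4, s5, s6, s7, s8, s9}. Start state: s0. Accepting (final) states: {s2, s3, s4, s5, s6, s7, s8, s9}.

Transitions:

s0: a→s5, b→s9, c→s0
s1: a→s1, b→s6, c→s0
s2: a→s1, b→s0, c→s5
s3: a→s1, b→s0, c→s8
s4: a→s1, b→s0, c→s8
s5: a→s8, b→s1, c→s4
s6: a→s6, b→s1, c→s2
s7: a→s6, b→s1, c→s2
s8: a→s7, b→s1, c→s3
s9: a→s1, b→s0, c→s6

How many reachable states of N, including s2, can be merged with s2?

4

Start with accepting vs non-accepting: {s2,s3,s4,s5,s6,s7,s8,s9} | {s0,s1}.
Split {s2,s3,s4,s5,s6,s7,s8,s9} by δ(·,a) → {s2,s3,s4,s9} and {s5,s6,s7,s8}.
On input a, block {s0,s1} splits into {s0} and {s1}.
Stable partition: {s2,s3,s4,s9} | {s0} | {s5,s6,s7,s8} | {s1} — 4 equivalence classes.
State s2 belongs to the block {s2,s3,s4,s9}, which has 4 states.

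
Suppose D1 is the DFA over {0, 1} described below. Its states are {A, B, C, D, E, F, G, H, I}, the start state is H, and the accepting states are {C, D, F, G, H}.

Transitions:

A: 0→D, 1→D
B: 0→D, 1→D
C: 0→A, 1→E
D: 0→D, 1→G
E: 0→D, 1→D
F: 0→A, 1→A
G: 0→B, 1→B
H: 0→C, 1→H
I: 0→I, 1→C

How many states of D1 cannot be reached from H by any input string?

No path from H leads to F, I; the other 7 states are all reachable.

2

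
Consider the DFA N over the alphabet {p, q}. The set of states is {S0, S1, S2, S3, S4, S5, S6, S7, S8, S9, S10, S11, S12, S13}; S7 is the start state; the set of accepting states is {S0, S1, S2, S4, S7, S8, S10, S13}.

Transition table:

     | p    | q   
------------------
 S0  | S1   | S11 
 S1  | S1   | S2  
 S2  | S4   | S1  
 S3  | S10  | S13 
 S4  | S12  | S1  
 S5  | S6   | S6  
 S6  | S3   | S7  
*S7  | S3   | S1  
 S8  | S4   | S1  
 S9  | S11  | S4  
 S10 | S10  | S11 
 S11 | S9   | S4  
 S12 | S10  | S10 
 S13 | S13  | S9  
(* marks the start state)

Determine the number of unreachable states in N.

Starting at S7 and following transitions, the reachable set is {S1, S2, S3, S4, S7, S9, S10, S11, S12, S13}. That leaves S0, S5, S6, S8 unreachable — 4 in total.

4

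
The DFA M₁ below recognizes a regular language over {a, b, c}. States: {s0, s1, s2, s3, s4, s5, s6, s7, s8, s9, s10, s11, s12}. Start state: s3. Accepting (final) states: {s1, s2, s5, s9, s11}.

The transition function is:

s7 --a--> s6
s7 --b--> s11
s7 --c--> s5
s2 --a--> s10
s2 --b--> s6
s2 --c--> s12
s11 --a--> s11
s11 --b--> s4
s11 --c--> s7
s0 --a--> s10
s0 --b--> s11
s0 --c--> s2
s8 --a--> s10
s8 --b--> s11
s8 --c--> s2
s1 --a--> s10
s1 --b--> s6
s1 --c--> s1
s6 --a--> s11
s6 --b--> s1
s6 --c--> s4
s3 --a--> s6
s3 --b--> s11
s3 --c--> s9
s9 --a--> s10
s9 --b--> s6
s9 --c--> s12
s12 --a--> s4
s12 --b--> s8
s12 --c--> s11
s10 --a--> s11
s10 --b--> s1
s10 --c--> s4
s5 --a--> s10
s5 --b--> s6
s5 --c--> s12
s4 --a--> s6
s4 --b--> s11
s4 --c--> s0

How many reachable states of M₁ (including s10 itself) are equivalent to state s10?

Start with accepting vs non-accepting: {s1,s2,s5,s9,s11} | {s0,s3,s4,s6,s7,s8,s10,s12}.
On input a, block {s1,s2,s5,s9,s11} splits into {s1,s2,s5,s9} and {s11}.
Refine {s1,s2,s5,s9} on symbol c: members go to different blocks, giving {s2,s5,s9} and {s1}.
Refine {s0,s3,s4,s6,s7,s8,s10,s12} on symbol a: members go to different blocks, giving {s0,s3,s4,s7,s8,s12} and {s6,s10}.
On input a, block {s0,s3,s4,s7,s8,s12} splits into {s0,s3,s4,s7,s8} and {s12}.
Refine {s0,s3,s4,s7,s8} on symbol c: members go to different blocks, giving {s0,s3,s7,s8} and {s4}.
Stable partition: {s2,s5,s9} | {s0,s3,s7,s8} | {s11} | {s1} | {s6,s10} | {s12} | {s4} — 7 equivalence classes.
The equivalence class containing s10 is {s6,s10}, of size 2.

2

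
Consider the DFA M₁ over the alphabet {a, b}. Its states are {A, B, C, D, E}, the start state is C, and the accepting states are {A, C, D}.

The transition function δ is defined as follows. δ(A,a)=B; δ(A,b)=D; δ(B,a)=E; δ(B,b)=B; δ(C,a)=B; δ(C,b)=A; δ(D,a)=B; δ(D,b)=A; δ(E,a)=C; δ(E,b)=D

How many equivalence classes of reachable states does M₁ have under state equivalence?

Start with accepting vs non-accepting: {A,C,D} | {B,E}.
Split {B,E} by δ(·,a) → {B} and {E}.
No further refinement is possible. Final partition (3 blocks): {A,C,D} | {B} | {E}.

3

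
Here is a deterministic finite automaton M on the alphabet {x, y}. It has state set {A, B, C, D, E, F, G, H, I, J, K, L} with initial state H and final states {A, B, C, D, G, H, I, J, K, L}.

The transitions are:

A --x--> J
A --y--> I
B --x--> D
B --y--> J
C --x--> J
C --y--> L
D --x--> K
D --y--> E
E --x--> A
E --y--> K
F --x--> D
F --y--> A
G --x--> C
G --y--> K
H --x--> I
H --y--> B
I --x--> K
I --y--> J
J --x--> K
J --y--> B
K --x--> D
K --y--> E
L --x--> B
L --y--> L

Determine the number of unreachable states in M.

BFS from H reaches {A, B, D, E, H, I, J, K}; the 4 state(s) C, F, G, L are never visited.

4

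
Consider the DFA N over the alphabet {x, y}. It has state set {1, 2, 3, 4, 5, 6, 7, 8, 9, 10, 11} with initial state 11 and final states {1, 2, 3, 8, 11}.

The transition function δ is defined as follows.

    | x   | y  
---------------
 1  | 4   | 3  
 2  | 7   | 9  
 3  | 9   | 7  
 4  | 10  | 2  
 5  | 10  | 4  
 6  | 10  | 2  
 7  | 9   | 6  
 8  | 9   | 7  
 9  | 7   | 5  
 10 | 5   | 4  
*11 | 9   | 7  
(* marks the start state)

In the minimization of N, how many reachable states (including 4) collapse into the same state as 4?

2

First remove the unreachable states {1,3,8}; 8 states remain.
Initial partition by acceptance: {2,11} | {4,5,6,7,9,10}.
Refine {4,5,6,7,9,10} on symbol y: members go to different blocks, giving {5,7,9,10} and {4,6}.
Split {5,7,9,10} by δ(·,y) → {5,7,10} and {9}.
Refine {2,11} on symbol x: members go to different blocks, giving {2} and {11}.
Split {5,7,10} by δ(·,x) → {5,10} and {7}.
No further refinement is possible. Final partition (6 blocks): {2} | {5,10} | {4,6} | {9} | {11} | {7}.
The equivalence class containing 4 is {4,6}, of size 2.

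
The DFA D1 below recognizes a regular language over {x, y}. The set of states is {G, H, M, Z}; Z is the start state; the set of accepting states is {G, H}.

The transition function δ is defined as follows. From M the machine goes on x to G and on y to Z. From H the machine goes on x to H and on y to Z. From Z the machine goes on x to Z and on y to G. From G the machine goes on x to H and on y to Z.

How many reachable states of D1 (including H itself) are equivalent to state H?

States {M} cannot be reached from the start state, so discard them.
Initial partition by acceptance: {G,H} | {Z}.
Stable partition: {G,H} | {Z} — 2 equivalence classes.
The equivalence class containing H is {G,H}, of size 2.

2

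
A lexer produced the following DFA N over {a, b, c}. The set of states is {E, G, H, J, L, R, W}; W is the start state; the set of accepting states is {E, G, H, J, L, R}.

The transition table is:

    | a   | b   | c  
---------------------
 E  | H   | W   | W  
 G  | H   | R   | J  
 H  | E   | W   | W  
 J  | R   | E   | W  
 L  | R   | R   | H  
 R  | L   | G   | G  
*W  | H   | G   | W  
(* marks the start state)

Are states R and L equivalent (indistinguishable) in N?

No

Every state is reachable, so we keep all 7.
Initial partition by acceptance: {E,G,H,J,L,R} | {W}.
On input b, block {E,G,H,J,L,R} splits into {G,J,L,R} and {E,H}.
On input a, block {G,J,L,R} splits into {J,L,R} and {G}.
Split {J,L,R} by δ(·,b) → {L} and {J} and {R}.
No further refinement is possible. Final partition (6 blocks): {L} | {W} | {E,H} | {G} | {J} | {R}.
R and L end up in different blocks, so they are distinguishable. For instance, the string 'cb' is accepted from only R.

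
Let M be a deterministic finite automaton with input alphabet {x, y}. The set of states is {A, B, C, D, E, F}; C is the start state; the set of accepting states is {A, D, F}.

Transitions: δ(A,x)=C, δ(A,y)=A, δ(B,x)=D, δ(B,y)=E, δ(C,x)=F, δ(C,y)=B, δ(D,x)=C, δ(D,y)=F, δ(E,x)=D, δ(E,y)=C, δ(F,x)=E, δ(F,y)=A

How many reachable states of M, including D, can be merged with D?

All states are reachable from the start state.
Initial partition by acceptance: {A,D,F} | {B,C,E}.
Stable partition: {A,D,F} | {B,C,E} — 2 equivalence classes.
The equivalence class containing D is {A,D,F}, of size 3.

3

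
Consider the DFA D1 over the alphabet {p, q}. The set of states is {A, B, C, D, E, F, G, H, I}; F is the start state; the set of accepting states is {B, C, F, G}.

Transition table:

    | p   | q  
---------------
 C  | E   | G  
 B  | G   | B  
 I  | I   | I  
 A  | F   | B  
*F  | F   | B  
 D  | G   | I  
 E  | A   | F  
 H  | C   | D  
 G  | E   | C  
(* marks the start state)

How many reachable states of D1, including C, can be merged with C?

First remove the unreachable states {D,H,I}; 6 states remain.
P0 = {B,C,F,G} | {A,E}.
Refine {B,C,F,G} on symbol p: members go to different blocks, giving {B,F} and {C,G}.
Refine {B,F} on symbol p: members go to different blocks, giving {B} and {F}.
Split {A,E} by δ(·,p) → {A} and {E}.
No further refinement is possible. Final partition (5 blocks): {B} | {A} | {C,G} | {F} | {E}.
The equivalence class containing C is {C,G}, of size 2.

2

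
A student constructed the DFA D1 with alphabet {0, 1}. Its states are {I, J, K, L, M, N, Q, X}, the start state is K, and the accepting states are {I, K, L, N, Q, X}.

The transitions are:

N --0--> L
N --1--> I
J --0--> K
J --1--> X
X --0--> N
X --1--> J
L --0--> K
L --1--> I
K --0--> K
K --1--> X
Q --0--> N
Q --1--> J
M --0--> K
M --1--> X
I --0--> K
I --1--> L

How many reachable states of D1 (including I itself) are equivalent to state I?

States {M,Q} cannot be reached from the start state, so discard them.
Initial partition by acceptance: {I,K,L,N,X} | {J}.
Refine {I,K,L,N,X} on symbol 1: members go to different blocks, giving {I,K,L,N} and {X}.
Split {I,K,L,N} by δ(·,1) → {I,L,N} and {K}.
On input 0, block {I,L,N} splits into {I,L} and {N}.
No further refinement is possible. Final partition (5 blocks): {I,L} | {J} | {X} | {K} | {N}.
State I belongs to the block {I,L}, which has 2 states.

2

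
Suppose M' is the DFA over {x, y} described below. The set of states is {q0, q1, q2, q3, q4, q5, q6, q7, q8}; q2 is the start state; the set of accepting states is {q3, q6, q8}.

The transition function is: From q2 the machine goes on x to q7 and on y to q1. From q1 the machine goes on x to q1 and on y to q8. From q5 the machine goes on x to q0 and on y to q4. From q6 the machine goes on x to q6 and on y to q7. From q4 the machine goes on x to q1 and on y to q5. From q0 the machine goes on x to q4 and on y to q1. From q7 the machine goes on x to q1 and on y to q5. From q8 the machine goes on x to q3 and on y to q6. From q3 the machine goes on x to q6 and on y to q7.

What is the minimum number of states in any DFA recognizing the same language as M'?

Every state is reachable, so we keep all 9.
Start with accepting vs non-accepting: {q3,q6,q8} | {q0,q1,q2,q4,q5,q7}.
On input y, block {q3,q6,q8} splits into {q3,q6} and {q8}.
On input y, block {q0,q1,q2,q4,q5,q7} splits into {q0,q2,q4,q5,q7} and {q1}.
Refine {q0,q2,q4,q5,q7} on symbol x: members go to different blocks, giving {q0,q2,q5} and {q4,q7}.
Split {q0,q2,q5} by δ(·,x) → {q0,q2} and {q5}.
The partition is now stable with 6 blocks: {q3,q6} | {q0,q2} | {q8} | {q1} | {q4,q7} | {q5}.

6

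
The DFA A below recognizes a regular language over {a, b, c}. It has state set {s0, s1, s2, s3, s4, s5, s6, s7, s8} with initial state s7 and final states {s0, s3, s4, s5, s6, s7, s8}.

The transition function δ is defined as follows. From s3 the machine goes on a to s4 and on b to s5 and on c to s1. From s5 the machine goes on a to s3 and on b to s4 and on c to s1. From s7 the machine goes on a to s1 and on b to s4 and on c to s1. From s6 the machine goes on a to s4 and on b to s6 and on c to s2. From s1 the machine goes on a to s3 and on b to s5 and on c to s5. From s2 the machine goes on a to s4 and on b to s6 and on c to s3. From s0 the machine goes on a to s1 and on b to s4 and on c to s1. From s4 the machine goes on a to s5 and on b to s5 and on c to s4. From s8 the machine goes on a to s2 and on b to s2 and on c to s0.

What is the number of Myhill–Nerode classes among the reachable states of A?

5

States {s0,s2,s6,s8} cannot be reached from the start state, so discard them.
Initial partition by acceptance: {s3,s4,s5,s7} | {s1}.
Split {s3,s4,s5,s7} by δ(·,a) → {s3,s4,s5} and {s7}.
On input c, block {s3,s4,s5} splits into {s3,s5} and {s4}.
Split {s3,s5} by δ(·,a) → {s3} and {s5}.
The partition is now stable with 5 blocks: {s3} | {s1} | {s7} | {s4} | {s5}.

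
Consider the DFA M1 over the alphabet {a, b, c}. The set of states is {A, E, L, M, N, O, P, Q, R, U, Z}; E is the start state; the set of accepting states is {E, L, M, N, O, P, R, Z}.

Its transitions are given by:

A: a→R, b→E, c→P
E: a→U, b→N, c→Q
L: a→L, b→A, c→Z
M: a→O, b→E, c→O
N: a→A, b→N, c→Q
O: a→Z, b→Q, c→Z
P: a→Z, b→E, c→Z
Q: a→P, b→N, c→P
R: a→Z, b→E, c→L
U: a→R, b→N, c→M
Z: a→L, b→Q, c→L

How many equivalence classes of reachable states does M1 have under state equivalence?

4

Start with accepting vs non-accepting: {E,L,M,N,O,P,R,Z} | {A,Q,U}.
Refine {E,L,M,N,O,P,R,Z} on symbol a: members go to different blocks, giving {L,M,O,P,R,Z} and {E,N}.
On input b, block {L,M,O,P,R,Z} splits into {L,O,Z} and {M,P,R}.
Stable partition: {L,O,Z} | {A,Q,U} | {E,N} | {M,P,R} — 4 equivalence classes.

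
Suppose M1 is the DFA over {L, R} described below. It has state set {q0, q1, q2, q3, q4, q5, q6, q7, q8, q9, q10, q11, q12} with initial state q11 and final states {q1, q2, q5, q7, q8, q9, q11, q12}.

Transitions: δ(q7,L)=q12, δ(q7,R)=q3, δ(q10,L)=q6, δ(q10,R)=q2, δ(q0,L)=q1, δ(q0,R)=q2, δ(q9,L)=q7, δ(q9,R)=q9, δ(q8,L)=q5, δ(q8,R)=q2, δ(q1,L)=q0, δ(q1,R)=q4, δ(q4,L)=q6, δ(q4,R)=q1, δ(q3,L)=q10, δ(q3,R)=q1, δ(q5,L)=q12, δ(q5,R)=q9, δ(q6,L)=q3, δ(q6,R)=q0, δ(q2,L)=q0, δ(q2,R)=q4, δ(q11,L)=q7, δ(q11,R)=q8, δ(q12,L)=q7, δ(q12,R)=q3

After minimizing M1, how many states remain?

Every state is reachable, so we keep all 13.
Initial partition by acceptance: {q1,q2,q5,q7,q8,q9,q11,q12} | {q0,q3,q4,q6,q10}.
On input L, block {q1,q2,q5,q7,q8,q9,q11,q12} splits into {q5,q7,q8,q9,q11,q12} and {q1,q2}.
Split {q5,q7,q8,q9,q11,q12} by δ(·,R) → {q5,q9,q11} and {q7,q12} and {q8}.
Refine {q5,q9,q11} on symbol R: members go to different blocks, giving {q5,q9} and {q11}.
Split {q0,q3,q4,q6,q10} by δ(·,L) → {q3,q4,q6,q10} and {q0}.
On input R, block {q3,q4,q6,q10} splits into {q3,q4,q10} and {q6}.
On input L, block {q3,q4,q10} splits into {q4,q10} and {q3}.
No further refinement is possible. Final partition (9 blocks): {q5,q9} | {q4,q10} | {q1,q2} | {q7,q12} | {q8} | {q11} | {q0} | {q6} | {q3}.

9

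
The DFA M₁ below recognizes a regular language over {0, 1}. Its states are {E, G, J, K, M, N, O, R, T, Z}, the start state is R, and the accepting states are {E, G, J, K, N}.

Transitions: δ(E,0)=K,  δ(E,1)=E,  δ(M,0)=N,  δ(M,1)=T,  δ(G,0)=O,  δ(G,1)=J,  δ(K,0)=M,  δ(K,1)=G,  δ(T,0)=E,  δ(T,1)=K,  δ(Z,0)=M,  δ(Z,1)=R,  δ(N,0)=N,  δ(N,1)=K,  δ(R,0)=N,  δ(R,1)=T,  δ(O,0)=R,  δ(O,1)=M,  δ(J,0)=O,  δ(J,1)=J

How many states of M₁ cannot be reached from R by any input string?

1

BFS from R reaches {E, G, J, K, M, N, O, R, T}; the 1 state(s) Z are never visited.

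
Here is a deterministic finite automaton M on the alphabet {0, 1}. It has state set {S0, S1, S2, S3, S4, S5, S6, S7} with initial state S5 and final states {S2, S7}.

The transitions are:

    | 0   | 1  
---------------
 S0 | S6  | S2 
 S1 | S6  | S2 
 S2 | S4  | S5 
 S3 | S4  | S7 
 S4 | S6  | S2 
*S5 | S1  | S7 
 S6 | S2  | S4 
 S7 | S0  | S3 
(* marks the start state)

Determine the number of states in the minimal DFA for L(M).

Start with accepting vs non-accepting: {S2,S7} | {S0,S1,S3,S4,S5,S6}.
Refine {S0,S1,S3,S4,S5,S6} on symbol 0: members go to different blocks, giving {S0,S1,S3,S4,S5} and {S6}.
Split {S0,S1,S3,S4,S5} by δ(·,0) → {S0,S1,S4} and {S3,S5}.
Stable partition: {S2,S7} | {S0,S1,S4} | {S6} | {S3,S5} — 4 equivalence classes.

4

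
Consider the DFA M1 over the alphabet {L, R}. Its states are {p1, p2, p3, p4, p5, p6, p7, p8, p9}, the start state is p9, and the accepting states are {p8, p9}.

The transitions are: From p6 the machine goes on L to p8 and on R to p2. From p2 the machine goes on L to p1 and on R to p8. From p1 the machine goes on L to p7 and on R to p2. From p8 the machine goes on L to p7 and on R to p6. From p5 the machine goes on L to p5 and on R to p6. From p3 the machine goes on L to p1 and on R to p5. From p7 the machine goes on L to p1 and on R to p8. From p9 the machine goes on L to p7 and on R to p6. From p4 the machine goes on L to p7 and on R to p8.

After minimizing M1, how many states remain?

4

First remove the unreachable states {p3,p4,p5}; 6 states remain.
Start with accepting vs non-accepting: {p8,p9} | {p1,p2,p6,p7}.
On input L, block {p1,p2,p6,p7} splits into {p1,p2,p7} and {p6}.
Refine {p1,p2,p7} on symbol R: members go to different blocks, giving {p2,p7} and {p1}.
Stable partition: {p8,p9} | {p2,p7} | {p6} | {p1} — 4 equivalence classes.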